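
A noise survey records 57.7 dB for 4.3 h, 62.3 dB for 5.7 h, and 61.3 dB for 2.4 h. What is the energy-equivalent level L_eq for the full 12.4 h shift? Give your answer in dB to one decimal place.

Weight each interval's intensity by its duration and average over T = 12.4 h:
Σ tᵢ·10^(Lᵢ/10) = 4.3·10^(57.7/10) + 5.7·10^(62.3/10) + 2.4·10^(61.3/10) = 1.545e+07.
L_eq = 10·log₁₀(1.545e+07/12.4) = 60.95 dB.

61.0 dB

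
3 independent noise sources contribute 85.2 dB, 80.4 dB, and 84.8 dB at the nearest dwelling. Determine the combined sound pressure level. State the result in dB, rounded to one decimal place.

For uncorrelated sources the intensities add, so convert each level to linear form, sum, and take 10·log₁₀ of the total.
Σ 10^(L/10) = 10^(85.2/10) + 10^(80.4/10) + 10^(84.8/10) = 7.428e+08.
L_total = 10·log₁₀(7.428e+08) = 88.71 dB.

88.7 dB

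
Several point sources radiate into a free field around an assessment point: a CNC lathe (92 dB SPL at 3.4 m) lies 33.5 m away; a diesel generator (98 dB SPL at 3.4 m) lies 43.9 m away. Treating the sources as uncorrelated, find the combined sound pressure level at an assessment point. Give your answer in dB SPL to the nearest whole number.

Apply inverse-square spreading to bring every level to the receiver, then sum 10^(L/10).
CNC lathe: 92 − 20·log₁₀(33.5/3.4) = 92 − 19.87 = 72.13 dB SPL.
diesel generator: 98 − 20·log₁₀(43.9/3.4) = 98 − 22.22 = 75.78 dB SPL.
Σ 10^(L/10) = 5.417e+07 → L_total = 10·log₁₀(5.417e+07) = 77.34 dB SPL.

77 dB SPL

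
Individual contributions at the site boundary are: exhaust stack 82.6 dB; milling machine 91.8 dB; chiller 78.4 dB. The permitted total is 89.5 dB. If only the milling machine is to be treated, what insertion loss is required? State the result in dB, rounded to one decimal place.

Everything except the milling machine sums to 10^(82.6/10) + 10^(78.4/10) = 2.512e+08 in linear terms, 84.00 dB.
To meet 89.5 dB overall, the treated milling machine may contribute at most 10^(89.5/10) − 2.512e+08 = 6.401e+08, i.e. 88.06 dB.
Required insertion loss = 91.8 − 88.06 = 3.74 dB.

3.7 dB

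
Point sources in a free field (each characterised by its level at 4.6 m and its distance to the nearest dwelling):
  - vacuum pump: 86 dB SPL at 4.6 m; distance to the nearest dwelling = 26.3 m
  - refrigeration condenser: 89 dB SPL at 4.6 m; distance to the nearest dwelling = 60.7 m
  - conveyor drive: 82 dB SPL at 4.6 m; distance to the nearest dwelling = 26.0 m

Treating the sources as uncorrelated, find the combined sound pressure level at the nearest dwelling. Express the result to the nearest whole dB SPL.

Apply inverse-square spreading to bring every level to the receiver, then sum 10^(L/10).
vacuum pump: 86 − 20·log₁₀(26.3/4.6) = 86 − 15.14 = 70.86 dB SPL.
refrigeration condenser: 89 − 20·log₁₀(60.7/4.6) = 89 − 22.41 = 66.59 dB SPL.
conveyor drive: 82 − 20·log₁₀(26.0/4.6) = 82 − 15.04 = 66.96 dB SPL.
Σ 10^(L/10) = 2.170e+07 → L_total = 10·log₁₀(2.170e+07) = 73.36 dB SPL.

73 dB SPL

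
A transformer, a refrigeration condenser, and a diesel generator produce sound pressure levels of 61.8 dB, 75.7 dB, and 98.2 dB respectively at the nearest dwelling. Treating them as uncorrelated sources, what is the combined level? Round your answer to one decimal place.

Incoherent sources combine by intensity addition: L_total = 10·log₁₀(Σ 10^(L_i/10)).
Σ 10^(L/10) = 10^(61.8/10) + 10^(75.7/10) + 10^(98.2/10) = 6.646e+09.
L_total = 10·log₁₀(6.646e+09) = 98.23 dB.

98.2 dB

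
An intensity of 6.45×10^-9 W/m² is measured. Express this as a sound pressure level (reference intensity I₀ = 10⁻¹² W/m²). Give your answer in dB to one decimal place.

38.1 dB

Dividing by I₀ shifts the exponent by 12: I/I₀ = 6.45×10^3.
L = 10·(0.8096 + 3) = 38.10 dB.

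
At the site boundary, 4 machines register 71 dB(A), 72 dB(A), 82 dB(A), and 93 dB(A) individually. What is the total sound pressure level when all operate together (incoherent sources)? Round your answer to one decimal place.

93.4 dB(A)

Incoherent sources combine by intensity addition: L_total = 10·log₁₀(Σ 10^(L_i/10)).
Σ 10^(L/10) = 10^(71/10) + 10^(72/10) + 10^(82/10) + 10^(93/10) = 2.182e+09.
L_total = 10·log₁₀(2.182e+09) = 93.39 dB(A).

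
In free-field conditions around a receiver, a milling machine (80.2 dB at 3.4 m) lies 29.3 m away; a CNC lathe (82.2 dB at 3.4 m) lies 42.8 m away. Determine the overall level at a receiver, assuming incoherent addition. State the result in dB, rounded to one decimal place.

Propagate each source to the receiver with L = L_ref − 20·log₁₀(r/r_ref), then add intensities.
milling machine: 80.2 − 20·log₁₀(29.3/3.4) = 80.2 − 18.71 = 61.49 dB.
CNC lathe: 82.2 − 20·log₁₀(42.8/3.4) = 82.2 − 22.00 = 60.20 dB.
Σ 10^(L/10) = 2.457e+06 → L_total = 10·log₁₀(2.457e+06) = 63.90 dB.

63.9 dB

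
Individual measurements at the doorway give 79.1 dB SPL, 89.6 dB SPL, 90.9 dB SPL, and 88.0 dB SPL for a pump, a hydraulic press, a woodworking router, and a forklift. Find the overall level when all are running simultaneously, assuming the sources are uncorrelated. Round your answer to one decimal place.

For uncorrelated sources the intensities add, so convert each level to linear form, sum, and take 10·log₁₀ of the total.
Σ 10^(L/10) = 10^(79.1/10) + 10^(89.6/10) + 10^(90.9/10) + 10^(88.0/10) = 2.855e+09.
L_total = 10·log₁₀(2.855e+09) = 94.56 dB SPL.

94.6 dB SPL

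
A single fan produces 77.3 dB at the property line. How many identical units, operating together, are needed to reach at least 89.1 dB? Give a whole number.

Need L₁ + 10·log₁₀ N ≥ 89.1, i.e. log₁₀ N ≥ 1.18.
N ≥ 10^(11.8/10) = 15.136, so N = 16.

16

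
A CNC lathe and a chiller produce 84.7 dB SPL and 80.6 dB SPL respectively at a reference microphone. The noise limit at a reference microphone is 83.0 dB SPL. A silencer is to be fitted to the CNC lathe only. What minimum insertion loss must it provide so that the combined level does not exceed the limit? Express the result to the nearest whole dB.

Everything except the CNC lathe sums to 10^(80.6/10) = 1.148e+08 in linear terms, 80.60 dB SPL.
To meet 83.0 dB SPL overall, the treated CNC lathe may contribute at most 10^(83.0/10) − 1.148e+08 = 8.471e+07, i.e. 79.28 dB SPL.
Required insertion loss = 84.7 − 79.28 = 5.42 dB.

5 dB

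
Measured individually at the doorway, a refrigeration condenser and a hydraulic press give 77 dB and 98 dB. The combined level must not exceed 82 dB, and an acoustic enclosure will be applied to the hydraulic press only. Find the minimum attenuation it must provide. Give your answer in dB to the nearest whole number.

Everything except the hydraulic press sums to 10^(77/10) = 5.012e+07 in linear terms, 77.00 dB.
To meet 82 dB overall, the treated hydraulic press may contribute at most 10^(82/10) − 5.012e+07 = 1.084e+08, i.e. 80.35 dB.
So the hydraulic press must be reduced from 98 to 80.35 dB: IL = 17.65 dB.

18 dB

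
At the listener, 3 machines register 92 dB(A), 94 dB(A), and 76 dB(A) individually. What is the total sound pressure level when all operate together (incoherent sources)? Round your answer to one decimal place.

96.2 dB(A)

Incoherent sources combine by intensity addition: L_total = 10·log₁₀(Σ 10^(L_i/10)).
Σ 10^(L/10) = 10^(92/10) + 10^(94/10) + 10^(76/10) = 4.137e+09.
L_total = 10·log₁₀(4.137e+09) = 96.17 dB(A).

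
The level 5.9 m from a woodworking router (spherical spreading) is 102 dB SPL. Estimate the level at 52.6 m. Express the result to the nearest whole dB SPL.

83 dB SPL

Spherical spreading from a point source gives a 20·log₁₀(r₂/r₁) drop.
L₂ = 102 − 20·log₁₀(52.6/5.9) = 102 − 19.003 = 83.00 dB SPL.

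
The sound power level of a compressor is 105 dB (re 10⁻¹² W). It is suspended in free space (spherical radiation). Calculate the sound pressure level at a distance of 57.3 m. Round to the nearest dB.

The power spreads over a sphere of area 4π·r², so L_p = L_w − 10·log₁₀(4π·r²).
4π·r² = 4.126e+04 m², 10·log₁₀ of that is 46.155 dB.
L_p = 105 − 46.155 = 58.84 dB.

59 dB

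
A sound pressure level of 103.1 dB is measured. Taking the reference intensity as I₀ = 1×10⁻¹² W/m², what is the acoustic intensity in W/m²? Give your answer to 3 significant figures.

I = I₀·10^(L/10) = 10⁻¹² × 10^(103.1/10) = 10^(-1.690).

0.0204 W/m²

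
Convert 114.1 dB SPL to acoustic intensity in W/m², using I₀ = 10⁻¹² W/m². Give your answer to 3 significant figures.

L = 10·log₁₀(I/I₀) ⇒ I = I₀·10^(L/10) = 10⁻¹² × 10^11.41.

0.257 W/m²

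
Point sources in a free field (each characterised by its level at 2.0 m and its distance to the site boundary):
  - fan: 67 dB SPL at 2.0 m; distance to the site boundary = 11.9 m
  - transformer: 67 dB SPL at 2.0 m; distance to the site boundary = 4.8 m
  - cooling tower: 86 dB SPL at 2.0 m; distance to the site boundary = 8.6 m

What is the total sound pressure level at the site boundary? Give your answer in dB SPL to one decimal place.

73.5 dB SPL

Propagate each source to the receiver with L = L_ref − 20·log₁₀(r/r_ref), then add intensities.
fan: 67 − 20·log₁₀(11.9/2.0) = 67 − 15.49 = 51.51 dB SPL.
transformer: 67 − 20·log₁₀(4.8/2.0) = 67 − 7.60 = 59.40 dB SPL.
cooling tower: 86 − 20·log₁₀(8.6/2.0) = 86 − 12.67 = 73.33 dB SPL.
Σ 10^(L/10) = 2.254e+07 → L_total = 10·log₁₀(2.254e+07) = 73.53 dB SPL.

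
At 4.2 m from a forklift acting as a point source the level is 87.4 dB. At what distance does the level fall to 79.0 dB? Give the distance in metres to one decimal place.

Point-source spreading drops the level by 20·log₁₀(r₂/r₁); inverting, r₂/r₁ = 10^(ΔL/20).
r₂ = 4.2·10^((87.4−79.0)/20) = 4.2·10^(8.4/20) = 11.05 m.

11.0 m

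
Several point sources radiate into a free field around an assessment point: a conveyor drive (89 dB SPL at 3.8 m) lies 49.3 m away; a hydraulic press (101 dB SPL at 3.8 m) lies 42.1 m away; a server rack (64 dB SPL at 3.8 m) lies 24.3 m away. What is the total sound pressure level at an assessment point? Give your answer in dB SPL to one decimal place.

Propagate each source to the receiver with L = L_ref − 20·log₁₀(r/r_ref), then add intensities.
conveyor drive: 89 − 20·log₁₀(49.3/3.8) = 89 − 22.26 = 66.74 dB SPL.
hydraulic press: 101 − 20·log₁₀(42.1/3.8) = 101 − 20.89 = 80.11 dB SPL.
server rack: 64 − 20·log₁₀(24.3/3.8) = 64 − 16.12 = 47.88 dB SPL.
Σ 10^(L/10) = 1.073e+08 → L_total = 10·log₁₀(1.073e+08) = 80.31 dB SPL.

80.3 dB SPL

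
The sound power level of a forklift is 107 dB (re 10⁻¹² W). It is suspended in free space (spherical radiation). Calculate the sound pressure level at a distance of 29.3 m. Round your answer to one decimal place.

66.7 dB

L_p = L_w − 10·log₁₀(4π·r²) with r = 29.3 m.
4π·r² = 1.079e+04 m², 10·log₁₀ of that is 40.329 dB.
L_p = 107 − 40.329 = 66.67 dB.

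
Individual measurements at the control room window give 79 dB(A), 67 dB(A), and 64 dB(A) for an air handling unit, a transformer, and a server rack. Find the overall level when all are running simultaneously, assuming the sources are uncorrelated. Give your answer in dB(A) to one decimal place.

79.4 dB(A)

For uncorrelated sources the intensities add, so convert each level to linear form, sum, and take 10·log₁₀ of the total.
Σ 10^(L/10) = 10^(79/10) + 10^(67/10) + 10^(64/10) = 8.696e+07.
L_total = 10·log₁₀(8.696e+07) = 79.39 dB(A).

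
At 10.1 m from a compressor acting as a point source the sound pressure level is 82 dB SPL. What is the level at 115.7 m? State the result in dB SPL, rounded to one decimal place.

60.8 dB SPL

Point-source attenuation: ΔL = 20·log₁₀(r₂/r₁) = 20·log₁₀(115.7/10.1) = 21.180 dB.
L₂ = 82 − 20·log₁₀(115.7/10.1) = 82 − 21.180 = 60.82 dB SPL.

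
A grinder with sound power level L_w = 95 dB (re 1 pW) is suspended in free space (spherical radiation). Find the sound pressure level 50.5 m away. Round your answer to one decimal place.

L_p = L_w − 10·log₁₀(4π·r²) with r = 50.5 m.
4π·r² = 3.205e+04 m², 10·log₁₀ of that is 45.058 dB.
L_p = 95 − 45.058 = 49.94 dB.

49.9 dB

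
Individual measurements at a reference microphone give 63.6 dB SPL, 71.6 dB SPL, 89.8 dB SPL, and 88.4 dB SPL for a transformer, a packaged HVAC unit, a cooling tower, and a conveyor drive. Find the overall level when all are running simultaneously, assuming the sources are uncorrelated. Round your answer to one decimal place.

Incoherent sources combine by intensity addition: L_total = 10·log₁₀(Σ 10^(L_i/10)).
Σ 10^(L/10) = 10^(63.6/10) + 10^(71.6/10) + 10^(89.8/10) + 10^(88.4/10) = 1.664e+09.
L_total = 10·log₁₀(1.664e+09) = 92.21 dB SPL.

92.2 dB SPL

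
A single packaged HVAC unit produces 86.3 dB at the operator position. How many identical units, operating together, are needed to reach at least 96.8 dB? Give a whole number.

The shortfall is 96.8 − 86.3 = 10.5 dB, and N units add 10·log₁₀ N, so need 10·log₁₀ N ≥ 10.5.
N ≥ 10^(10.5/10) = 11.220, so N = 12.

12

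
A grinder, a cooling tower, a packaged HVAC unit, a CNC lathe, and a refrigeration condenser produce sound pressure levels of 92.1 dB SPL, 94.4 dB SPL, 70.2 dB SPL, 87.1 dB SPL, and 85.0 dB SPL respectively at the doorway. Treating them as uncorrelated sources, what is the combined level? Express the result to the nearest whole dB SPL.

97 dB SPL

For uncorrelated sources the intensities add, so convert each level to linear form, sum, and take 10·log₁₀ of the total.
Σ 10^(L/10) = 10^(92.1/10) + 10^(94.4/10) + 10^(70.2/10) + 10^(87.1/10) + 10^(85.0/10) = 5.216e+09.
L_total = 10·log₁₀(5.216e+09) = 97.17 dB SPL.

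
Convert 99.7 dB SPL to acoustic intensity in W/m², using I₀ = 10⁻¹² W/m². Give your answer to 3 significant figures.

L = 10·log₁₀(I/I₀) ⇒ I = I₀·10^(L/10) = 10⁻¹² × 10^9.97.

0.00933 W/m²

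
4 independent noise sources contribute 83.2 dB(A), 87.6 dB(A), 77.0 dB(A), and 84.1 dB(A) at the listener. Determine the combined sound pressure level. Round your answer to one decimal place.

90.4 dB(A)

Incoherent sources combine by intensity addition: L_total = 10·log₁₀(Σ 10^(L_i/10)).
Σ 10^(L/10) = 10^(83.2/10) + 10^(87.6/10) + 10^(77.0/10) + 10^(84.1/10) = 1.092e+09.
L_total = 10·log₁₀(1.092e+09) = 90.38 dB(A).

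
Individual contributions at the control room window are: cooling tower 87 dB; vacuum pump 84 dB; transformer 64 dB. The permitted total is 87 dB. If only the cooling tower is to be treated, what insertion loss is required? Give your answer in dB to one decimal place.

3.1 dB

The untreated sources together contribute 10^(84/10) + 10^(64/10) = 2.537e+08, i.e. 84.04 dB.
To meet 87 dB overall, the treated cooling tower may contribute at most 10^(87/10) − 2.537e+08 = 2.475e+08, i.e. 83.94 dB.
So the cooling tower must be reduced from 87 to 83.94 dB: IL = 3.06 dB.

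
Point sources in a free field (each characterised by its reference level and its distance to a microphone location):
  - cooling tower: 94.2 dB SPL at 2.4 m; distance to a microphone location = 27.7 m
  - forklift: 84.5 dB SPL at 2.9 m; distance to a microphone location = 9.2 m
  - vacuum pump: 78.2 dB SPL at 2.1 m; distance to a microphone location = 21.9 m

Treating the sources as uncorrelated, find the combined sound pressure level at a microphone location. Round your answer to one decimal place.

First find each source's level at the receiver (point-source: −20·log₁₀(r/r_ref)), then combine on an intensity basis.
cooling tower: 94.2 − 20·log₁₀(27.7/2.4) = 94.2 − 21.25 = 72.95 dB SPL.
forklift: 84.5 − 20·log₁₀(9.2/2.9) = 84.5 − 10.03 = 74.47 dB SPL.
vacuum pump: 78.2 − 20·log₁₀(21.9/2.1) = 78.2 − 20.36 = 57.84 dB SPL.
Σ 10^(L/10) = 4.836e+07 → L_total = 10·log₁₀(4.836e+07) = 76.84 dB SPL.

76.8 dB SPL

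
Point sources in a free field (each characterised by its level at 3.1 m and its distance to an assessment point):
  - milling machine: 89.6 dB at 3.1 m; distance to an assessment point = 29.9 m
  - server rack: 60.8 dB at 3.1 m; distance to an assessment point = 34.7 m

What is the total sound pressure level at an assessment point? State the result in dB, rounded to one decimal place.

69.9 dB

First find each source's level at the receiver (point-source: −20·log₁₀(r/r_ref)), then combine on an intensity basis.
milling machine: 89.6 − 20·log₁₀(29.9/3.1) = 89.6 − 19.69 = 69.91 dB.
server rack: 60.8 − 20·log₁₀(34.7/3.1) = 60.8 − 20.98 = 39.82 dB.
Σ 10^(L/10) = 9.813e+06 → L_total = 10·log₁₀(9.813e+06) = 69.92 dB.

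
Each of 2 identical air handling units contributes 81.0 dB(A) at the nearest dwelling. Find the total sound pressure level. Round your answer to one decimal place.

With 2 equal, uncorrelated contributions the intensity is 2× that of one unit, giving a rise of 10·log₁₀ 2.
L_total = 81.0 + 10·log₁₀(2) = 81.0 + 3.010 = 84.01 dB(A).

84.0 dB(A)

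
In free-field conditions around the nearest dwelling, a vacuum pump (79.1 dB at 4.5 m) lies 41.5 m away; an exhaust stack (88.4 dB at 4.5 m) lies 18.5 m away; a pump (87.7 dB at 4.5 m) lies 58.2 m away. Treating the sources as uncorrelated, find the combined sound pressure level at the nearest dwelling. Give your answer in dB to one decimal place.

Propagate each source to the receiver with L = L_ref − 20·log₁₀(r/r_ref), then add intensities.
vacuum pump: 79.1 − 20·log₁₀(41.5/4.5) = 79.1 − 19.30 = 59.80 dB.
exhaust stack: 88.4 − 20·log₁₀(18.5/4.5) = 88.4 − 12.28 = 76.12 dB.
pump: 87.7 − 20·log₁₀(58.2/4.5) = 87.7 − 22.23 = 65.47 dB.
Σ 10^(L/10) = 4.541e+07 → L_total = 10·log₁₀(4.541e+07) = 76.57 dB.

76.6 dB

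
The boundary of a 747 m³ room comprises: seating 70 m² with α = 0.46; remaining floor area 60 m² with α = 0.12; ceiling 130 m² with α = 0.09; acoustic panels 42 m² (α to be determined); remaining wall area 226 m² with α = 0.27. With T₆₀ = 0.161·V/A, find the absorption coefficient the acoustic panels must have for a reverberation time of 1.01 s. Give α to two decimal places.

Required total absorption A = 0.161·747/1.01 = 119.08 m².
Absorption from the other surfaces = 70·0.46 + 60·0.12 + 130·0.09 + 226·0.27 = 112.12 m², so the acoustic panels must supply 6.96 m² over 42 m².
α = 6.96/42 = 0.166.

0.17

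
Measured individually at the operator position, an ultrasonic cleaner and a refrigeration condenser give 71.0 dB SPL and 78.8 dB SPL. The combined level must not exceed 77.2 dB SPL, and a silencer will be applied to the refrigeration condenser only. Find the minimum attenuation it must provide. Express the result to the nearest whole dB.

The untreated sources together contribute 10^(71.0/10) = 1.259e+07, i.e. 71.00 dB SPL.
The limit corresponds to 10^(77.2/10) = 5.248e+07; subtracting the fixed part leaves 3.989e+07 for the refrigeration condenser, i.e. 76.01 dB SPL.
Required insertion loss = 78.8 − 76.01 = 2.79 dB.

3 dB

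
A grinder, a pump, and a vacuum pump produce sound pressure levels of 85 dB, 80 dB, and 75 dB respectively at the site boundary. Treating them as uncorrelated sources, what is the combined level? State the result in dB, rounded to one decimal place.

86.5 dB

Incoherent sources combine by intensity addition: L_total = 10·log₁₀(Σ 10^(L_i/10)).
Σ 10^(L/10) = 10^(85/10) + 10^(80/10) + 10^(75/10) = 4.479e+08.
L_total = 10·log₁₀(4.479e+08) = 86.51 dB.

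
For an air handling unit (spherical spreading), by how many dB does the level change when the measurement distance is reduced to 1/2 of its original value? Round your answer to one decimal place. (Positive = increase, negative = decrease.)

A point source loses 6 dB per doubling of distance; generally ΔL = −20·log₁₀(r₂/r₁).
ΔL = −20·log₁₀(0.5) = +6.02 dB.

+6.0 dB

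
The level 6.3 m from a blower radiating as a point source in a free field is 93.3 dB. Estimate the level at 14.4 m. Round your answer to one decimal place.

For a point source, L₂ = L₁ − 20·log₁₀(r₂/r₁).
L₂ = 93.3 − 20·log₁₀(14.4/6.3) = 93.3 − 7.180 = 86.12 dB.

86.1 dB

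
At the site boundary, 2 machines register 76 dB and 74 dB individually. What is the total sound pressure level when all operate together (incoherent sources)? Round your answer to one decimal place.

78.1 dB

Incoherent sources combine by intensity addition: L_total = 10·log₁₀(Σ 10^(L_i/10)).
Σ 10^(L/10) = 10^(76/10) + 10^(74/10) = 6.493e+07.
L_total = 10·log₁₀(6.493e+07) = 78.12 dB.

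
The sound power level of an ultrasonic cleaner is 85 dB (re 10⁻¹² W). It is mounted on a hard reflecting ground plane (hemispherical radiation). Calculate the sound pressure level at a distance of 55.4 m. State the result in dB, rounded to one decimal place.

Free-field hemispherical radiation: L_p = L_w − 10·log₁₀(2π·r²), r = 55.4 m.
2π·r² = 1.928e+04 m², 10·log₁₀ of that is 42.852 dB.
L_p = 85 − 42.852 = 42.15 dB.

42.1 dB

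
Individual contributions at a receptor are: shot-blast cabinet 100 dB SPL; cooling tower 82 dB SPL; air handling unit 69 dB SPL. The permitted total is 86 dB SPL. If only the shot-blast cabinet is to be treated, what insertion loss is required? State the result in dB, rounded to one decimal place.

16.4 dB

Everything except the shot-blast cabinet sums to 10^(82/10) + 10^(69/10) = 1.664e+08 in linear terms, 82.21 dB SPL.
To meet 86 dB SPL overall, the treated shot-blast cabinet may contribute at most 10^(86/10) − 1.664e+08 = 2.317e+08, i.e. 83.65 dB SPL.
So the shot-blast cabinet must be reduced from 100 to 83.65 dB SPL: IL = 16.35 dB.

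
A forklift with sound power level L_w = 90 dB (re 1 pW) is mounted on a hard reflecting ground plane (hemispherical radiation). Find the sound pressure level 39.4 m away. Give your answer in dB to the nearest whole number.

Free-field hemispherical radiation: L_p = L_w − 10·log₁₀(2π·r²), r = 39.4 m.
2π·r² = 9754 m², 10·log₁₀ of that is 39.892 dB.
L_p = 90 − 39.892 = 50.11 dB.

50 dB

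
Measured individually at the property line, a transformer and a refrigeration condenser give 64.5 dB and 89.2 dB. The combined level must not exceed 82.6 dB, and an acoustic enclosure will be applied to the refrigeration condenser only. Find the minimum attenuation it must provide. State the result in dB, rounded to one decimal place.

Everything except the refrigeration condenser sums to 10^(64.5/10) = 2.818e+06 in linear terms, 64.50 dB.
To meet 82.6 dB overall, the treated refrigeration condenser may contribute at most 10^(82.6/10) − 2.818e+06 = 1.792e+08, i.e. 82.53 dB.
So the refrigeration condenser must be reduced from 89.2 to 82.53 dB: IL = 6.67 dB.

6.7 dB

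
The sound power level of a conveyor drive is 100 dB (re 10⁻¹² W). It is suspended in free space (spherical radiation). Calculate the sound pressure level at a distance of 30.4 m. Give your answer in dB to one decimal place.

The power spreads over a sphere of area 4π·r², so L_p = L_w − 10·log₁₀(4π·r²).
4π·r² = 1.161e+04 m², 10·log₁₀ of that is 40.650 dB.
L_p = 100 − 40.650 = 59.35 dB.

59.4 dB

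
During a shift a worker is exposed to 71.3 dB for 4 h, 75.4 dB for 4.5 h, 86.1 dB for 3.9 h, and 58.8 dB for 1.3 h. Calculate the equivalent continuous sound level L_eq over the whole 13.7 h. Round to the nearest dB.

Weight each interval's intensity by its duration and average over T = 13.7 h:
Σ tᵢ·10^(Lᵢ/10) = 4·10^(71.3/10) + 4.5·10^(75.4/10) + 3.9·10^(86.1/10) + 1.3·10^(58.8/10) = 1.800e+09.
L_eq = 10·log₁₀(1.800e+09/13.7) = 81.18 dB.

81 dB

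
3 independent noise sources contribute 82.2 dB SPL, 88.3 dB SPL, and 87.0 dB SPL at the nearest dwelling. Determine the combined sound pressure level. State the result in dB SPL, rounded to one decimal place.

91.3 dB SPL

Incoherent sources combine by intensity addition: L_total = 10·log₁₀(Σ 10^(L_i/10)).
Σ 10^(L/10) = 10^(82.2/10) + 10^(88.3/10) + 10^(87.0/10) = 1.343e+09.
L_total = 10·log₁₀(1.343e+09) = 91.28 dB SPL.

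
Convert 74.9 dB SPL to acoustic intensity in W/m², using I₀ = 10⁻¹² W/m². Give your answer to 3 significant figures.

L = 10·log₁₀(I/I₀) ⇒ I = I₀·10^(L/10) = 10⁻¹² × 10^7.49.

3.09e-05 W/m²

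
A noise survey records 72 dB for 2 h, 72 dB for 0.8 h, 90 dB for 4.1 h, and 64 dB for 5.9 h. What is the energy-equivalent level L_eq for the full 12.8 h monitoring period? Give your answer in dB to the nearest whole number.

85 dB

L_eq = 10·log₁₀[(1/T)·Σ tᵢ·10^(Lᵢ/10)] with T = 12.8 h.
Σ tᵢ·10^(Lᵢ/10) = 2·10^(72/10) + 0.8·10^(72/10) + 4.1·10^(90/10) + 5.9·10^(64/10) = 4.159e+09.
L_eq = 10·log₁₀(4.159e+09/12.8) = 85.12 dB.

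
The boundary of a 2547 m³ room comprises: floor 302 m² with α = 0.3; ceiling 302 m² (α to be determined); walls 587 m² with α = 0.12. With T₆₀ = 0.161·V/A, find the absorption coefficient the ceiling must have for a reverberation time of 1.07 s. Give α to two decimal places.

From T₆₀ = 0.161·V/A, the target T₆₀ = 1.07 s needs A = 0.161·2547/1.07 = 383.24 m².
Absorption from the other surfaces = 302·0.3 + 587·0.12 = 161.04 m², so the ceiling must supply 222.20 m² over 302 m².
α = 222.20/302 = 0.736.

0.74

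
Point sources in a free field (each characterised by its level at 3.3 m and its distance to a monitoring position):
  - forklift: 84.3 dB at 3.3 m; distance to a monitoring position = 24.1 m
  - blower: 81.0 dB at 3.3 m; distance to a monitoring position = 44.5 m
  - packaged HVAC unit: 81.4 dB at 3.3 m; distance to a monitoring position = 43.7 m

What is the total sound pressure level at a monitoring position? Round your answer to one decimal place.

Apply inverse-square spreading to bring every level to the receiver, then sum 10^(L/10).
forklift: 84.3 − 20·log₁₀(24.1/3.3) = 84.3 − 17.27 = 67.03 dB.
blower: 81.0 − 20·log₁₀(44.5/3.3) = 81.0 − 22.60 = 58.40 dB.
packaged HVAC unit: 81.4 − 20·log₁₀(43.7/3.3) = 81.4 − 22.44 = 58.96 dB.
Σ 10^(L/10) = 6.526e+06 → L_total = 10·log₁₀(6.526e+06) = 68.15 dB.

68.1 dB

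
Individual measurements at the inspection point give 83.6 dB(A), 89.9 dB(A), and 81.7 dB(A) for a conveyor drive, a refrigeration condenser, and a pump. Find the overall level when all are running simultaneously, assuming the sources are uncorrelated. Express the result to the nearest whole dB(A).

For uncorrelated sources the intensities add, so convert each level to linear form, sum, and take 10·log₁₀ of the total.
Σ 10^(L/10) = 10^(83.6/10) + 10^(89.9/10) + 10^(81.7/10) = 1.354e+09.
L_total = 10·log₁₀(1.354e+09) = 91.32 dB(A).

91 dB(A)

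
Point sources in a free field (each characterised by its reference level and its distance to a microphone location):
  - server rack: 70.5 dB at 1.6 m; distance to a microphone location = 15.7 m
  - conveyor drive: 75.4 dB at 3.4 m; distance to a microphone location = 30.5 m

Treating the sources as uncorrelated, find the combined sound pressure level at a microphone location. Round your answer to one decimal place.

Apply inverse-square spreading to bring every level to the receiver, then sum 10^(L/10).
server rack: 70.5 − 20·log₁₀(15.7/1.6) = 70.5 − 19.84 = 50.66 dB.
conveyor drive: 75.4 − 20·log₁₀(30.5/3.4) = 75.4 − 19.06 = 56.34 dB.
Σ 10^(L/10) = 5.474e+05 → L_total = 10·log₁₀(5.474e+05) = 57.38 dB.

57.4 dB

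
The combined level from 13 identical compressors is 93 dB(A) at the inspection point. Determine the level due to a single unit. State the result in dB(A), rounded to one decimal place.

81.9 dB(A)

Dividing the total intensity by 13 lowers the level by 10·log₁₀ 13 = 11.139 dB: L₁ = 93 − 11.139.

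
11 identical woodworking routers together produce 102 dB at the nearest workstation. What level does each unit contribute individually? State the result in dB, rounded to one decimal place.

91.6 dB

For N identical incoherent sources L_total = L₁ + 10·log₁₀ N, so L₁ = 102 − 10·log₁₀(11) = 102 − 10.414.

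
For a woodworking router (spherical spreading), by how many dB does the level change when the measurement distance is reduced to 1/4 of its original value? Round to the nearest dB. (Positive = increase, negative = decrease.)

+12 dB

A point source loses 6 dB per doubling of distance; generally ΔL = −20·log₁₀(r₂/r₁).
ΔL = −20·log₁₀(0.25) = +12.04 dB.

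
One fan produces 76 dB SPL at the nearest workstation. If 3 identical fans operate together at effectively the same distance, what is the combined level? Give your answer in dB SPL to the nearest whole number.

81 dB SPL

With 3 equal, uncorrelated contributions the intensity is 3× that of one unit, giving a rise of 10·log₁₀ 3.
L_total = 76 + 10·log₁₀(3) = 76 + 4.771 = 80.77 dB SPL.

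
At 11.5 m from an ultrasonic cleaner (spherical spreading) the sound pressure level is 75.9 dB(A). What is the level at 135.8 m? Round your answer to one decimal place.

54.5 dB(A)

Spherical spreading from a point source gives a 20·log₁₀(r₂/r₁) drop.
L₂ = 75.9 − 20·log₁₀(135.8/11.5) = 75.9 − 21.444 = 54.46 dB(A).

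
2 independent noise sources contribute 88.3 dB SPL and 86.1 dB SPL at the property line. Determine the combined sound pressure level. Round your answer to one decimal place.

90.3 dB SPL

Incoherent sources combine by intensity addition: L_total = 10·log₁₀(Σ 10^(L_i/10)).
Σ 10^(L/10) = 10^(88.3/10) + 10^(86.1/10) = 1.083e+09.
L_total = 10·log₁₀(1.083e+09) = 90.35 dB SPL.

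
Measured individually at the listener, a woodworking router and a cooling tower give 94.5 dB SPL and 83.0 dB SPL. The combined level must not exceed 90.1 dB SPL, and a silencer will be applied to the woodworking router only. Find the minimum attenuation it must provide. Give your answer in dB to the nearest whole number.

5 dB

The untreated sources together contribute 10^(83.0/10) = 1.995e+08, i.e. 83.00 dB SPL.
The limit corresponds to 10^(90.1/10) = 1.023e+09; subtracting the fixed part leaves 8.238e+08 for the woodworking router, i.e. 89.16 dB SPL.
Required insertion loss = 94.5 − 89.16 = 5.34 dB.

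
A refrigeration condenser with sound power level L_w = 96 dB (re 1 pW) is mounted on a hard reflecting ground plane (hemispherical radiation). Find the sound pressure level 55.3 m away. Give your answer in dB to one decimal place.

53.2 dB

Free-field hemispherical radiation: L_p = L_w − 10·log₁₀(2π·r²), r = 55.3 m.
2π·r² = 1.921e+04 m², 10·log₁₀ of that is 42.836 dB.
L_p = 96 − 42.836 = 53.16 dB.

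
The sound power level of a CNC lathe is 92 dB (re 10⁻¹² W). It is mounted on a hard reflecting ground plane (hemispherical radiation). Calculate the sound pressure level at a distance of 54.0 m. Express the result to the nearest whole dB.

49 dB

Free-field hemispherical radiation: L_p = L_w − 10·log₁₀(2π·r²), r = 54.0 m.
2π·r² = 1.832e+04 m², 10·log₁₀ of that is 42.630 dB.
L_p = 92 − 42.630 = 49.37 dB.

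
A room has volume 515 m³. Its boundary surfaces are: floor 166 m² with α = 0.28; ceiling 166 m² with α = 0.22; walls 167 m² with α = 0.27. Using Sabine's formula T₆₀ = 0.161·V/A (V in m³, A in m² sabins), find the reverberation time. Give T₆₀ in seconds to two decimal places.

Total absorption A = 166·0.28 + 166·0.22 + 167·0.27 = 128.09 m² sabins.
T₆₀ = 0.161 × 515 / 128.09 = 0.647 s.

0.65 s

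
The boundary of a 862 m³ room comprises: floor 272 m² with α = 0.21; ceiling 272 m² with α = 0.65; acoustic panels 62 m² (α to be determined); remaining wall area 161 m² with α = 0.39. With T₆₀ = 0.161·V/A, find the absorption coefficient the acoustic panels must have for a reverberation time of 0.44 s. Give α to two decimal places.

A = 0.161·V/T₆₀ = 0.161·862/0.44 = 315.41 m² sabins.
Absorption from the other surfaces = 272·0.21 + 272·0.65 + 161·0.39 = 296.71 m², so the acoustic panels must supply 18.70 m² over 62 m².
α = 18.70/62 = 0.302.

0.30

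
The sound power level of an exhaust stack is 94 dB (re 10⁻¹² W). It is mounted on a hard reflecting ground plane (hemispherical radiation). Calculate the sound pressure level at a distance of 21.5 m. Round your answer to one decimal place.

59.4 dB

The power spreads over a hemisphere of area 2π·r², so L_p = L_w − 10·log₁₀(2π·r²).
2π·r² = 2904 m², 10·log₁₀ of that is 34.631 dB.
L_p = 94 − 34.631 = 59.37 dB.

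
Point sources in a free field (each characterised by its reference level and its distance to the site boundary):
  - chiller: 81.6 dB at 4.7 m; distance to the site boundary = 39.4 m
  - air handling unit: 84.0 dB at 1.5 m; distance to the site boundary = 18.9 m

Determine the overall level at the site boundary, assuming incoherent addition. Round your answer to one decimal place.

Apply inverse-square spreading to bring every level to the receiver, then sum 10^(L/10).
chiller: 81.6 − 20·log₁₀(39.4/4.7) = 81.6 − 18.47 = 63.13 dB.
air handling unit: 84.0 − 20·log₁₀(18.9/1.5) = 84.0 − 22.01 = 61.99 dB.
Σ 10^(L/10) = 3.639e+06 → L_total = 10·log₁₀(3.639e+06) = 65.61 dB.

65.6 dB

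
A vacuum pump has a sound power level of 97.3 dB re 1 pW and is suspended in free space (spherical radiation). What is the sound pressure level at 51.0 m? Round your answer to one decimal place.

L_p = L_w − 10·log₁₀(4π·r²) with r = 51.0 m.
4π·r² = 3.269e+04 m², 10·log₁₀ of that is 45.144 dB.
L_p = 97.3 − 45.144 = 52.16 dB.

52.2 dB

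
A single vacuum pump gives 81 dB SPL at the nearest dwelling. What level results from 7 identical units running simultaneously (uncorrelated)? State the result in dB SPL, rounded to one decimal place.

89.5 dB SPL

L_total = L₁ + 10·log₁₀ N for N identical incoherent sources.
L_total = 81 + 10·log₁₀(7) = 81 + 8.451 = 89.45 dB SPL.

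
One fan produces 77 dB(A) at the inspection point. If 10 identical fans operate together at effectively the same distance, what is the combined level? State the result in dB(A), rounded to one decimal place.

N identical incoherent sources raise the level by 10·log₁₀ N.
L_total = 77 + 10·log₁₀(10) = 77 + 10.000 = 87.00 dB(A).

87.0 dB(A)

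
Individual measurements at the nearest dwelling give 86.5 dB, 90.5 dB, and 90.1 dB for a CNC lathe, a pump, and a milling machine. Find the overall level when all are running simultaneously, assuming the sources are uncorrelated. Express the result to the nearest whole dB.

94 dB

Incoherent sources combine by intensity addition: L_total = 10·log₁₀(Σ 10^(L_i/10)).
Σ 10^(L/10) = 10^(86.5/10) + 10^(90.5/10) + 10^(90.1/10) = 2.592e+09.
L_total = 10·log₁₀(2.592e+09) = 94.14 dB.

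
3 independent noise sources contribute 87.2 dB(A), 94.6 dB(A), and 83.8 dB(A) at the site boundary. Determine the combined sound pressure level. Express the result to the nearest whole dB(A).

Incoherent sources combine by intensity addition: L_total = 10·log₁₀(Σ 10^(L_i/10)).
Σ 10^(L/10) = 10^(87.2/10) + 10^(94.6/10) + 10^(83.8/10) = 3.649e+09.
L_total = 10·log₁₀(3.649e+09) = 95.62 dB(A).

96 dB(A)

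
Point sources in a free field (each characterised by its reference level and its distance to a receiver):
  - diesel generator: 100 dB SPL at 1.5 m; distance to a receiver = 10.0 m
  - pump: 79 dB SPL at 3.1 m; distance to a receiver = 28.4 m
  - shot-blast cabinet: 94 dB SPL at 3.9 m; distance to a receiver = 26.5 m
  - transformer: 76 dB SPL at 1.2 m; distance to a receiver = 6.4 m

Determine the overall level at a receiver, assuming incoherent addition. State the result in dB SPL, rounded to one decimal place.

Apply inverse-square spreading to bring every level to the receiver, then sum 10^(L/10).
diesel generator: 100 − 20·log₁₀(10.0/1.5) = 100 − 16.48 = 83.52 dB SPL.
pump: 79 − 20·log₁₀(28.4/3.1) = 79 − 19.24 = 59.76 dB SPL.
shot-blast cabinet: 94 − 20·log₁₀(26.5/3.9) = 94 − 16.64 = 77.36 dB SPL.
transformer: 76 − 20·log₁₀(6.4/1.2) = 76 − 14.54 = 61.46 dB SPL.
Σ 10^(L/10) = 2.818e+08 → L_total = 10·log₁₀(2.818e+08) = 84.50 dB SPL.

84.5 dB SPL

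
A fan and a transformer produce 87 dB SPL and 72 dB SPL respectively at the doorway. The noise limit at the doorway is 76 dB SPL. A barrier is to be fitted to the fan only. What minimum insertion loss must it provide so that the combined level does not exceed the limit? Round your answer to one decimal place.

The untreated sources together contribute 10^(72/10) = 1.585e+07, i.e. 72.00 dB SPL.
The limit corresponds to 10^(76/10) = 3.981e+07; subtracting the fixed part leaves 2.396e+07 for the fan, i.e. 73.80 dB SPL.
So the fan must be reduced from 87 to 73.80 dB SPL: IL = 13.20 dB.

13.2 dB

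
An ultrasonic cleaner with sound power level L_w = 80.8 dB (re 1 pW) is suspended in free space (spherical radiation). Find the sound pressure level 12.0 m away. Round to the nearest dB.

L_p = L_w − 10·log₁₀(4π·r²) with r = 12.0 m.
4π·r² = 1810 m², 10·log₁₀ of that is 32.576 dB.
L_p = 80.8 − 32.576 = 48.22 dB.

48 dB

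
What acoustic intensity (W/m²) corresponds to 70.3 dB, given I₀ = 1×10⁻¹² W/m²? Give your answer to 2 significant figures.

1.1e-05 W/m²

L = 10·log₁₀(I/I₀) ⇒ I = I₀·10^(L/10) = 10⁻¹² × 10^7.03.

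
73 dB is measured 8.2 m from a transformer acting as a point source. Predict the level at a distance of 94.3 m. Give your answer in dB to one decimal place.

51.8 dB

Spherical spreading from a point source gives a 20·log₁₀(r₂/r₁) drop.
L₂ = 73 − 20·log₁₀(94.3/8.2) = 73 − 21.214 = 51.79 dB.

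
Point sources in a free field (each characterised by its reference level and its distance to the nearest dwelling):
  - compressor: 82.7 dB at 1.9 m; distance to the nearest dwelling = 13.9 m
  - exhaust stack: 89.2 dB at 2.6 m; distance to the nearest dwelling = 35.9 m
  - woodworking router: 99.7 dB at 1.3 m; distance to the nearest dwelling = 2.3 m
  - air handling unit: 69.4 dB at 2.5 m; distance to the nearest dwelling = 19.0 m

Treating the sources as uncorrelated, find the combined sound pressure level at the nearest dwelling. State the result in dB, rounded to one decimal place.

First find each source's level at the receiver (point-source: −20·log₁₀(r/r_ref)), then combine on an intensity basis.
compressor: 82.7 − 20·log₁₀(13.9/1.9) = 82.7 − 17.29 = 65.41 dB.
exhaust stack: 89.2 − 20·log₁₀(35.9/2.6) = 89.2 − 22.80 = 66.40 dB.
woodworking router: 99.7 − 20·log₁₀(2.3/1.3) = 99.7 − 4.96 = 94.74 dB.
air handling unit: 69.4 − 20·log₁₀(19.0/2.5) = 69.4 − 17.62 = 51.78 dB.
Σ 10^(L/10) = 2.989e+09 → L_total = 10·log₁₀(2.989e+09) = 94.76 dB.

94.8 dB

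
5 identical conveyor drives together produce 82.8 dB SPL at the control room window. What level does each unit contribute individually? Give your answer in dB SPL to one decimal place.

5 equal contributions raise the level by 10·log₁₀ 5 = 6.990 dB, so each unit alone gives 82.8 − 6.990.

75.8 dB SPL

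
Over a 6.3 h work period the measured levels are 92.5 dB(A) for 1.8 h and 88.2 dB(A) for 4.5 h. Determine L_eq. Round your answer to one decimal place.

The energy average is taken in the linear domain: L_eq = 10·log₁₀[(Σ tᵢ·10^(Lᵢ/10))/T], T = 6.3 h.
Σ tᵢ·10^(Lᵢ/10) = 1.8·10^(92.5/10) + 4.5·10^(88.2/10) = 6.174e+09.
L_eq = 10·log₁₀(6.174e+09/6.3) = 89.91 dB(A).

89.9 dB(A)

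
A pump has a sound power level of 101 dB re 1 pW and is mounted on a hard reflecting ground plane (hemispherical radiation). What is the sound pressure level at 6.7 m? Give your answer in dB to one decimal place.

76.5 dB

Free-field hemispherical radiation: L_p = L_w − 10·log₁₀(2π·r²), r = 6.7 m.
2π·r² = 282.1 m², 10·log₁₀ of that is 24.503 dB.
L_p = 101 − 24.503 = 76.50 dB.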